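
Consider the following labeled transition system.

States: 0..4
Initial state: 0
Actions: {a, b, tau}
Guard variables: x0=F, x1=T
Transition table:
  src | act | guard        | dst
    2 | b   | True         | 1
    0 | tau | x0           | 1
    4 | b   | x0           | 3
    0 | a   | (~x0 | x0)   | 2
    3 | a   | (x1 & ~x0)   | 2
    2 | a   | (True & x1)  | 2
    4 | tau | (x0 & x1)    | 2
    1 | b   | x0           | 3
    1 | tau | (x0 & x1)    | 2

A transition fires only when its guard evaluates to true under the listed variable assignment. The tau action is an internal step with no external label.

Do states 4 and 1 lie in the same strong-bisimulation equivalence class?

Answer: BISIMILAR

Analysis:
Refine partition for ~:
  round 0: {{0,1,2,3,4}}
  round 1: {{0,3},{1,4},{2}}
3 equivalence class(es) (converged in 2)
class of 4: {1,4}; class of 1: {1,4}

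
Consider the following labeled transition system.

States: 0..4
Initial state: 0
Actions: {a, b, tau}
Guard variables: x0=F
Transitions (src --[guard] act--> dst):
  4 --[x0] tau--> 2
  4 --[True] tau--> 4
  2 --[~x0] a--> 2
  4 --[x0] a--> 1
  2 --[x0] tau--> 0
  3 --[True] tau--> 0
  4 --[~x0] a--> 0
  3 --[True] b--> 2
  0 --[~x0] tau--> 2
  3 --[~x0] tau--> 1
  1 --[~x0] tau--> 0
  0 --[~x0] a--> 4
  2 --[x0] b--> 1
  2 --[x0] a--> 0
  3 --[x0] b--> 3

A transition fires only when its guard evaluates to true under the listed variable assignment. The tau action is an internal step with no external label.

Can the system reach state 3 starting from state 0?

After dropping false guards: 9 live edges.
L0 = {0}
L1 = {2,4}  total {0,2,4}
Reach set: {0,2,4}

Answer: UNREACHABLE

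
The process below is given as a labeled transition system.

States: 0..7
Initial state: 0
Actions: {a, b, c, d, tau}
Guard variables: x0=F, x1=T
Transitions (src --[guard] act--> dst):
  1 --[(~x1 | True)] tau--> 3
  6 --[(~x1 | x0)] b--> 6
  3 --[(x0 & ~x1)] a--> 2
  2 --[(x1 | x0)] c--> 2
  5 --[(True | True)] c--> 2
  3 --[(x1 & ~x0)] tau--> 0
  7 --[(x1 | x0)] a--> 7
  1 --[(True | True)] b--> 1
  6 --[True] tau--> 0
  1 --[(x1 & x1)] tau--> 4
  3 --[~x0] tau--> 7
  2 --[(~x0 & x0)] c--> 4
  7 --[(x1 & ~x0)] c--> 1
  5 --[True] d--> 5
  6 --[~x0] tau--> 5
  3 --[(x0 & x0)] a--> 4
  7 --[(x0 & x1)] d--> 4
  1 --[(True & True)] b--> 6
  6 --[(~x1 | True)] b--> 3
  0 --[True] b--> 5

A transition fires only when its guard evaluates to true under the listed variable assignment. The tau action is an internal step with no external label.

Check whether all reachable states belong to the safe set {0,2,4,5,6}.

Allowed set {0,2,4,5,6}
R = {0,2,5}
  0: ok
  2: ok
  5: ok

Answer: INVARIANT HOLDS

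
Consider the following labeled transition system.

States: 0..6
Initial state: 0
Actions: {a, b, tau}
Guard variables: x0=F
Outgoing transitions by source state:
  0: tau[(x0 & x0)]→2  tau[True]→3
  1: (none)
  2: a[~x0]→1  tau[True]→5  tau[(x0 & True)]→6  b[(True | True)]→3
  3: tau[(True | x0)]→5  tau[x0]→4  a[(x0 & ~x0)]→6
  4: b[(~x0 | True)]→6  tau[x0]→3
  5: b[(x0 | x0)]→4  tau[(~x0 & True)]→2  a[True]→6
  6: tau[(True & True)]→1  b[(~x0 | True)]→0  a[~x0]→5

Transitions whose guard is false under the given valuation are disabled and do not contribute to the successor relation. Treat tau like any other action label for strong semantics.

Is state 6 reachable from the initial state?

Guard filter leaves 11 enabled edge(s).
depth 0: {0}
depth 1: {3}  cumulative {0,3}
depth 2: {5}  cumulative {0,3,5}
depth 3: {2,6}  cumulative {0,2,3,5,6}
depth 4: {1}  cumulative {0,1,2,3,5,6}
R = {0,1,2,3,5,6}
witness 6: tau·tau·a

Answer: REACHABLE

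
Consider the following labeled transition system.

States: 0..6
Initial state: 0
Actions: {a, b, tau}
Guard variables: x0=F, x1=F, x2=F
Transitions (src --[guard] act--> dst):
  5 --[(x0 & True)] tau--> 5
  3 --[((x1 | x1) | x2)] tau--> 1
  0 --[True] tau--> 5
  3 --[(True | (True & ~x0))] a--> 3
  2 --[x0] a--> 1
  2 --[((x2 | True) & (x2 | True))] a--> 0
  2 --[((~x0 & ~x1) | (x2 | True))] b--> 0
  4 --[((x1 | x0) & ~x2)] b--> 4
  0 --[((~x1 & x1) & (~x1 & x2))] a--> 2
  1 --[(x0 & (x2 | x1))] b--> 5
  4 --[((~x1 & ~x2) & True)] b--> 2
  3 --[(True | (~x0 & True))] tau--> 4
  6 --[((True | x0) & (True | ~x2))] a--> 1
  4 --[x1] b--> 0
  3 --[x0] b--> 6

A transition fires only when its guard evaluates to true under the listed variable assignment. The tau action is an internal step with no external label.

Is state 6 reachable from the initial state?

After dropping false guards: 7 live edges.
Layer 0: {0}
Layer 1: {5}  total {0,5}
Reachable = {0,5}

Answer: UNREACHABLE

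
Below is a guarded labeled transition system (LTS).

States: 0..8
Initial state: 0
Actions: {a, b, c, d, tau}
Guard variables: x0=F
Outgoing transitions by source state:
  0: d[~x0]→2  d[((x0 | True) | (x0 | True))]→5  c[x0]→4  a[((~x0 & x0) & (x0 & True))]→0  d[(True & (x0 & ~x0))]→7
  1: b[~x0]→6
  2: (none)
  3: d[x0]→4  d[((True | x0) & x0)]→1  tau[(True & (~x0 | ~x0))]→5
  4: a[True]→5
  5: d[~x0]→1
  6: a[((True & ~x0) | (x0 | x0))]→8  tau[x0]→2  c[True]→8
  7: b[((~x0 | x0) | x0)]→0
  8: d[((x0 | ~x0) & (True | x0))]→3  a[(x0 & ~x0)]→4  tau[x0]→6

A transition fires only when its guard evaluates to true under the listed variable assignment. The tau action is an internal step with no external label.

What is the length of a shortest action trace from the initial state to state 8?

Answer: 4

Analysis:
Breadth-first toward 8:
  Layer 0: {0}
  Layer 1: {2,5}
  Layer 2: {1}
  Layer 3: {6}
  Layer 4: {8}
8 enters at depth 4; path d·d·b·a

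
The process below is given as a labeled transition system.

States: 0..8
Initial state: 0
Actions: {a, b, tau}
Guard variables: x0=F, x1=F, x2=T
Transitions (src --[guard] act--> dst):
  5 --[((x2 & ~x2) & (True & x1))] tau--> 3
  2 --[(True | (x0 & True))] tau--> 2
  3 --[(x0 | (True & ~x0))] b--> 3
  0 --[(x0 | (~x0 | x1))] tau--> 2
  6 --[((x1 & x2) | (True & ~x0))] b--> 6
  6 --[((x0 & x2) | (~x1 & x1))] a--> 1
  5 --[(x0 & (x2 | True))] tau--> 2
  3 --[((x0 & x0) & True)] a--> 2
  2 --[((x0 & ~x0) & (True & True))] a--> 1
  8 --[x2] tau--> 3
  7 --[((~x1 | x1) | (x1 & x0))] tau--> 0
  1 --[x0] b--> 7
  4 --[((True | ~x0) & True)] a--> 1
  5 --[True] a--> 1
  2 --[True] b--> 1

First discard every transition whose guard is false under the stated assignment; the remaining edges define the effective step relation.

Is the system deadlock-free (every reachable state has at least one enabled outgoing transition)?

Answer: DEADLOCK at state 1

Trace:
R = {0,1,2}
  0: tau→2  [deg 1]
  1: ∅  [no exit]
  2: b→1  tau→2  [deg 2]
witness 1: tau·b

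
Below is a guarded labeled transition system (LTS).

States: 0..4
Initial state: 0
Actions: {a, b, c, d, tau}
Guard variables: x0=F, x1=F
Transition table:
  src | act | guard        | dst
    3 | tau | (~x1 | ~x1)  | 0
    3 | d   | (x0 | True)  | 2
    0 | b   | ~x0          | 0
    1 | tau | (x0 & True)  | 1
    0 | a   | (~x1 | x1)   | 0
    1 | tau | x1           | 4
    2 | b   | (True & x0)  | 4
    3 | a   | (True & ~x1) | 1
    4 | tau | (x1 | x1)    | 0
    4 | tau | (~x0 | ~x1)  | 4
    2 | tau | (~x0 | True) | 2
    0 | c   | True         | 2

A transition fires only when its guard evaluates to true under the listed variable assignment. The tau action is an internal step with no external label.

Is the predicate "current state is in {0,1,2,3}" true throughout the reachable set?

Answer: INVARIANT HOLDS

Analysis:
Inv-set: {0,1,2,3}
Reach set: {0,2}
  0: ok
  2: ok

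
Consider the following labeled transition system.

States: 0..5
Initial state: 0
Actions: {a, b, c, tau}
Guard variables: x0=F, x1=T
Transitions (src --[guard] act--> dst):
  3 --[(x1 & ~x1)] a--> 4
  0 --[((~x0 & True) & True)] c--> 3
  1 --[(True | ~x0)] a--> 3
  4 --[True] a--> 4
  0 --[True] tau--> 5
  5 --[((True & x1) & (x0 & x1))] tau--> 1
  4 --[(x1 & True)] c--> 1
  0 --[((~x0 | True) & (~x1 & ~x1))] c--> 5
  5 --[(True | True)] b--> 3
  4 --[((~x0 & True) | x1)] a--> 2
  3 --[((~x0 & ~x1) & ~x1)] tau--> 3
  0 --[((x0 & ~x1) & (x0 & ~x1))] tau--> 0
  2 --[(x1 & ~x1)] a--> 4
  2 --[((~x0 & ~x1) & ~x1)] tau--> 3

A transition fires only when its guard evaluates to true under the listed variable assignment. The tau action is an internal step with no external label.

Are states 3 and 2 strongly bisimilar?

Compute ~ classes (split until stable):
  P[0] = {{0,1,2,3,4,5}}
  P[1] = {{0},{1},{2,3},{4},{5}}
Fixed point at round 2; 5 class(es).
[3]={2,3}  [2]={2,3}

Answer: BISIMILAR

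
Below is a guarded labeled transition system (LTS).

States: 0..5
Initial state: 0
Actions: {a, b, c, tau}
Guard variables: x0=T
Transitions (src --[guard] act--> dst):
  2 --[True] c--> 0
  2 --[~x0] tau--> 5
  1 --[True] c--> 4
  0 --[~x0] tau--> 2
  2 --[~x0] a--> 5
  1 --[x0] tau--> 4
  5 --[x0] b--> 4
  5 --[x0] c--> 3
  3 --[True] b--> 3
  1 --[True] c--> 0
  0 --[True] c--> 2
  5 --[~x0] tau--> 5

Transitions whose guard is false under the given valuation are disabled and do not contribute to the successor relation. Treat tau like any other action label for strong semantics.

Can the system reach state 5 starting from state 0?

After dropping false guards: 8 live edges.
Layer 0: {0}
Layer 1: {2}  total {0,2}
Reach set: {0,2}

Answer: UNREACHABLE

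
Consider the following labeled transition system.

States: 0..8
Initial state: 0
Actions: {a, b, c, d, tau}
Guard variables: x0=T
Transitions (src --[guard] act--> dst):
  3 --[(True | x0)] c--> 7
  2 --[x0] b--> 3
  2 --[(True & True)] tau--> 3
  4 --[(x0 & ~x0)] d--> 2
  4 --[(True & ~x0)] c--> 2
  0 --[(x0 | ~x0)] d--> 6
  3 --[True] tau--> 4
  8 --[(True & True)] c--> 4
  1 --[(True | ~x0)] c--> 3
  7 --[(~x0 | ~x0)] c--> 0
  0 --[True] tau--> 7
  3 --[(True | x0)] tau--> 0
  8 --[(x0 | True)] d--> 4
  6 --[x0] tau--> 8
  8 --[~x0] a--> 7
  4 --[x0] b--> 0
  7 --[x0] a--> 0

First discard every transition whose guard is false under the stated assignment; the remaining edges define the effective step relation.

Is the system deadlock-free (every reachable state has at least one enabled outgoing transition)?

Reach set: {0,4,6,7,8}
  0: d→6  tau→7  [2 out]
  4: b→0  [1 out]
  6: tau→8  [1 out]
  7: a→0  [1 out]
  8: c→4  d→4  [2 out]

Answer: DEADLOCK-FREE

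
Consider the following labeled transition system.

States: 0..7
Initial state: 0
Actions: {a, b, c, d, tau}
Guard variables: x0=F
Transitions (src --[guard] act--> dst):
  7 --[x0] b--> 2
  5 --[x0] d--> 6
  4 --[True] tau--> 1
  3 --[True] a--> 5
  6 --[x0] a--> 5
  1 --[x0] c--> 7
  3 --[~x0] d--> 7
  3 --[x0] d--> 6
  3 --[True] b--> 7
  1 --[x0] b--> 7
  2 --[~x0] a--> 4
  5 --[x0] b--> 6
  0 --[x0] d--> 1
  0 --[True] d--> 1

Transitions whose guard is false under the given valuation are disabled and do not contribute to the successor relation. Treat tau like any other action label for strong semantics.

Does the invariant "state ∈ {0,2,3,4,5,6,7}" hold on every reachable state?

Answer: INVARIANT VIOLATED at state 1

Trace:
Safe = {0,2,3,4,5,6,7}
Reach set: {0,1}
  0: ✓
  1: outside
reach 1 via d — violates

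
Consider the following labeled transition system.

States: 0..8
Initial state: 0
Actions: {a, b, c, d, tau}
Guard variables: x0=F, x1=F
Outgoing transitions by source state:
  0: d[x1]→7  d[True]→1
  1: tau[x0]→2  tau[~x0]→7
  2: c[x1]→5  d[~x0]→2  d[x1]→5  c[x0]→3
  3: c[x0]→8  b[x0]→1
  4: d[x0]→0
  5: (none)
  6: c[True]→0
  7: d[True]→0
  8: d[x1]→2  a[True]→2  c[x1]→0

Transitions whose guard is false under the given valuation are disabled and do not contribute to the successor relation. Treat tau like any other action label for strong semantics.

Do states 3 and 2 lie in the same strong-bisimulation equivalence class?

Answer: NOT BISIMILAR

Working:
Compute ~ classes (split until stable):
  π0 = {{0,1,2,3,4,5,6,7,8}}
  π1 = {{0,2,7},{1},{3,4,5},{6},{8}}
  π2 = {{0},{1},{2,7},{3,4,5},{6},{8}}
  π3 = {{0},{1},{2},{3,4,5},{6},{7},{8}}
7 equivalence class(es) (converged in 4)
class of 3: {3,4,5}; class of 2: {2}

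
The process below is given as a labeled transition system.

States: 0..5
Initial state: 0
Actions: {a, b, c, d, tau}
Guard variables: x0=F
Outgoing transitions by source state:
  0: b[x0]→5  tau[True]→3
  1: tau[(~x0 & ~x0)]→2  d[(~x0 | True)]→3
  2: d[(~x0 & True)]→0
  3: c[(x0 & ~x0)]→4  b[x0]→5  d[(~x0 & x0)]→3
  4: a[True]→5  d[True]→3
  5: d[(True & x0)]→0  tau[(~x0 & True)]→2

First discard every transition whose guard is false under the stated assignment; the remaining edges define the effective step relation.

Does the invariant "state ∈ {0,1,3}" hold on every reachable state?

Allowed set {0,1,3}
Reachable = {0,3}
  0: ✓
  3: ✓

Answer: INVARIANT HOLDS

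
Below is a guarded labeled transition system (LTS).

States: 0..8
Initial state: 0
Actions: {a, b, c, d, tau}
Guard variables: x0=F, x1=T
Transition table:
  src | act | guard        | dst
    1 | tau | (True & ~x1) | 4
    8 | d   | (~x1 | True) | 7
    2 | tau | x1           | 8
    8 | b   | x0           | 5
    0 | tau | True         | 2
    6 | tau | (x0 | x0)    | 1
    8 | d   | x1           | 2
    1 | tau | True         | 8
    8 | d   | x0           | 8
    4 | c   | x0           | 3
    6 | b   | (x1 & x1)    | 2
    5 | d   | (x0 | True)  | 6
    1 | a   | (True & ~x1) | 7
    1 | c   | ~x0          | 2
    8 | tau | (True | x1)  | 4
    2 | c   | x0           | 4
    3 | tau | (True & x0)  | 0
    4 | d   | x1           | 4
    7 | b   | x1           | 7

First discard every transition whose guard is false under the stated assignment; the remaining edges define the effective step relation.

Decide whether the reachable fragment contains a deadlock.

R = {0,2,4,7,8}
  0: tau→2  [1 out]
  2: tau→8  [1 out]
  4: d→4  [1 out]
  7: b→7  [1 out]
  8: d→2  d→7  tau→4  [3 out]

Answer: DEADLOCK-FREE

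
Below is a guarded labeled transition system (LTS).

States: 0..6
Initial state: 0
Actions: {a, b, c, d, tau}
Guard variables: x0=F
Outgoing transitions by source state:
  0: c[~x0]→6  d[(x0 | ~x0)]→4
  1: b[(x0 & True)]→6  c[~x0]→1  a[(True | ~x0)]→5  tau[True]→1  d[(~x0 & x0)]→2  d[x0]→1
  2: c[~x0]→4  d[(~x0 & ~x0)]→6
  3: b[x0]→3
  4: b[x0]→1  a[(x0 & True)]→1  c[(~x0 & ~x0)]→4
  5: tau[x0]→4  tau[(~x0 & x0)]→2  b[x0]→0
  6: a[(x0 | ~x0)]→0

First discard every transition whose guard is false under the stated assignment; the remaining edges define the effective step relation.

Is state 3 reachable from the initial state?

Answer: UNREACHABLE

Analysis:
Guard filter leaves 9 enabled edge(s).
L0 = {0}
L1 = {4,6}  now seen {0,4,6}
R = {0,4,6}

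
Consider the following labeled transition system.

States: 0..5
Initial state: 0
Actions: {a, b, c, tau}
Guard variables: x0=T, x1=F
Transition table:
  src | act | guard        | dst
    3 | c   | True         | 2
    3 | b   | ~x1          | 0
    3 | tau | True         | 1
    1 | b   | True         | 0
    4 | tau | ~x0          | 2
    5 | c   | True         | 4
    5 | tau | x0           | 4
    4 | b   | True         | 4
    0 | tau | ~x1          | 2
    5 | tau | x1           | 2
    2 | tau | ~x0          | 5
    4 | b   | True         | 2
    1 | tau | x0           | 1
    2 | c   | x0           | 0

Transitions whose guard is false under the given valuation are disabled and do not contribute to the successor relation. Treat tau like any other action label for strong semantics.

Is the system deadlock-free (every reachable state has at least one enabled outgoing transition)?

Answer: DEADLOCK-FREE

Working:
Reachable = {0,2}
  0: tau→2  [deg 1]
  2: c→0  [deg 1]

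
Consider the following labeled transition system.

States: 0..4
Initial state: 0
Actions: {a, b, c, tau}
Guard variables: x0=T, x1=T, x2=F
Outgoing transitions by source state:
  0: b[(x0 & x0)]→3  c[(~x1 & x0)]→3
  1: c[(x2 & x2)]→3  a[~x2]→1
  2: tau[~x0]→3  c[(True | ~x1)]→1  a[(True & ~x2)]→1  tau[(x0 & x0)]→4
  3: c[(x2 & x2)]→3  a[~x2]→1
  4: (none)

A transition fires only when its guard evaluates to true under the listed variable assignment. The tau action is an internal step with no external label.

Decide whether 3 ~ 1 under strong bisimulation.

Compute ~ classes (split until stable):
  round 0: {{0,1,2,3,4}}
  round 1: {{0},{1,3},{2},{4}}
4 equivalence class(es) (converged in 2)
class of 3: {1,3}; class of 1: {1,3}

Answer: BISIMILAR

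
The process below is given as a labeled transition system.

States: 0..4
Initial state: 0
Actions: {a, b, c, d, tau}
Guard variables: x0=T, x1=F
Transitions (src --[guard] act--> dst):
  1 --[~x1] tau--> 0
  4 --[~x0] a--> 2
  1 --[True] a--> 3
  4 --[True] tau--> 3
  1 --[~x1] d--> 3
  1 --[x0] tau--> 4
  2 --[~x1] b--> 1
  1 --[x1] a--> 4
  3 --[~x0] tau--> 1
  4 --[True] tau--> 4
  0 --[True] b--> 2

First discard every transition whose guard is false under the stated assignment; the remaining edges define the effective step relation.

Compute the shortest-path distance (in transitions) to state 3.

BFS to 3:
  L0 = {0}
  L1 = {2}
  L2 = {1}
  L3 = {3,4}
3 enters at depth 3; path b·b·a

Answer: 3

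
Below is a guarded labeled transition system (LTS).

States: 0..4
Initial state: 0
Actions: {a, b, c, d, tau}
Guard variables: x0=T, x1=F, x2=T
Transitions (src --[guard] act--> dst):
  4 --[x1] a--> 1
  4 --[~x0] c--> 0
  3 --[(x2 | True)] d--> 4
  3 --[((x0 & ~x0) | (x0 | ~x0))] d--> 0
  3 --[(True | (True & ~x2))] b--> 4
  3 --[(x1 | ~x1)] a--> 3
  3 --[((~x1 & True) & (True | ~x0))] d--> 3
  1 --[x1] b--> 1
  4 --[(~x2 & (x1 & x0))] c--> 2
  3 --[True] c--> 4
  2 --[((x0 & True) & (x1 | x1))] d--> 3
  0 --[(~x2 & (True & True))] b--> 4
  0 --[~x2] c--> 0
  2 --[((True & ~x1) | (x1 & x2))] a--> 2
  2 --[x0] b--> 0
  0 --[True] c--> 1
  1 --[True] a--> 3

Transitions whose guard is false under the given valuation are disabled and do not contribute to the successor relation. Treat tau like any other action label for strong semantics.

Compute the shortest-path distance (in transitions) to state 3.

Answer: 2

Analysis:
Layered search for 3:
  depth 0: {0}
  depth 1: {1}
  depth 2: {3}
first hit 3 at d=2 via c·a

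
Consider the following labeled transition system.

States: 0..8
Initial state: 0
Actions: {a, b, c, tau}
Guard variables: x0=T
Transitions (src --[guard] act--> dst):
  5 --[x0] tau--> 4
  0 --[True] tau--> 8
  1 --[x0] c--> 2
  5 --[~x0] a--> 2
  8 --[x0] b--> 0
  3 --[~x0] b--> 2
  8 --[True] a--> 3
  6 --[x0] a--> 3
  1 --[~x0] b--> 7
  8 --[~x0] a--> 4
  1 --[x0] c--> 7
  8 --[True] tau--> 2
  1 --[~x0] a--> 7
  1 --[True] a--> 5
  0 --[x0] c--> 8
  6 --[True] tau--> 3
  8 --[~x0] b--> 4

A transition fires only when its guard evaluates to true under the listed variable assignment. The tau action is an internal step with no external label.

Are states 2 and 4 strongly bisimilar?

Answer: BISIMILAR

Analysis:
Refine partition for ~:
  π0 = {{0,1,2,3,4,5,6,7,8}}
  π1 = {{0},{1},{2,3,4,7},{5},{6},{8}}
Fixed point at round 2; 6 class(es).
[2]={2,3,4,7}  [4]={2,3,4,7}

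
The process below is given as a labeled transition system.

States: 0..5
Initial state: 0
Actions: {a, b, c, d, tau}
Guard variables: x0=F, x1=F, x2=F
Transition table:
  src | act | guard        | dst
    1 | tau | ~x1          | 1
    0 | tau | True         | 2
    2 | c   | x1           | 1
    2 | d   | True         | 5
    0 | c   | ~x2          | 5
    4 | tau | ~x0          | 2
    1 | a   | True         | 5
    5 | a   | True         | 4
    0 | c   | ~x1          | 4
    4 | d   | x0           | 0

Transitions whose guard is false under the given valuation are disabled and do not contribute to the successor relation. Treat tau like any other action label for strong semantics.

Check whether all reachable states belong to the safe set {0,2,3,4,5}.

Allowed set {0,2,3,4,5}
Reachable = {0,2,4,5}
  0: ✓
  2: ✓
  4: ✓
  5: ✓

Answer: INVARIANT HOLDS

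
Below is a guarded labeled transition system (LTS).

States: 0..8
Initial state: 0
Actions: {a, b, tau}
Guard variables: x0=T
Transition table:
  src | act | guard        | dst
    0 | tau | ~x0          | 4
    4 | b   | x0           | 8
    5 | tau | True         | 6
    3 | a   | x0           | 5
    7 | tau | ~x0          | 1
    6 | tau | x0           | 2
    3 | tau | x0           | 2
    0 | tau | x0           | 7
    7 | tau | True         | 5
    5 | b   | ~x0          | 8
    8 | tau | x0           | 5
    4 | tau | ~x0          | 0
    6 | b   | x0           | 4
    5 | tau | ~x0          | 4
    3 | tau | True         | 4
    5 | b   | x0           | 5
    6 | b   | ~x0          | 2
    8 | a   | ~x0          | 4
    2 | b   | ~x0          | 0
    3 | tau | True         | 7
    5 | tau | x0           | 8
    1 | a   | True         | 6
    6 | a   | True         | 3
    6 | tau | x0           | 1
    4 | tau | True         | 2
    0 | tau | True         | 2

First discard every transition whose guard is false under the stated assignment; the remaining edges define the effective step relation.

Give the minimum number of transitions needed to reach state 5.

Answer: 2

Working:
BFS to 5:
  L0 = {0}
  L1 = {2,7}
  L2 = {5}
depth(5)=2, e.g. tau·tau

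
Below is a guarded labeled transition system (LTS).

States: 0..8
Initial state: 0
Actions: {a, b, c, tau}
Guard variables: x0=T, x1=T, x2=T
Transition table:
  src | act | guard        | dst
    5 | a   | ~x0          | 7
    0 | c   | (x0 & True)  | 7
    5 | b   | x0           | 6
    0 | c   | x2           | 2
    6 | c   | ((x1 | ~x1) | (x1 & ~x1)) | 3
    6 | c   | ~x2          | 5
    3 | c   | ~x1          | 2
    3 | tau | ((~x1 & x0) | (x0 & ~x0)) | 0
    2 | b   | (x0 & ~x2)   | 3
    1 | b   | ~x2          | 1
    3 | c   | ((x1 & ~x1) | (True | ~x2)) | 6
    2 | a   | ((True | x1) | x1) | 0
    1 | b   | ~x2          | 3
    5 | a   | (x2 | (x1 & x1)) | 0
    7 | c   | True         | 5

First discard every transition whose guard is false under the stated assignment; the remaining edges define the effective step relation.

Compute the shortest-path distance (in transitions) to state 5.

Layered search for 5:
  depth 0: {0}
  depth 1: {2,7}
  depth 2: {5}
first hit 5 at d=2 via c·c

Answer: 2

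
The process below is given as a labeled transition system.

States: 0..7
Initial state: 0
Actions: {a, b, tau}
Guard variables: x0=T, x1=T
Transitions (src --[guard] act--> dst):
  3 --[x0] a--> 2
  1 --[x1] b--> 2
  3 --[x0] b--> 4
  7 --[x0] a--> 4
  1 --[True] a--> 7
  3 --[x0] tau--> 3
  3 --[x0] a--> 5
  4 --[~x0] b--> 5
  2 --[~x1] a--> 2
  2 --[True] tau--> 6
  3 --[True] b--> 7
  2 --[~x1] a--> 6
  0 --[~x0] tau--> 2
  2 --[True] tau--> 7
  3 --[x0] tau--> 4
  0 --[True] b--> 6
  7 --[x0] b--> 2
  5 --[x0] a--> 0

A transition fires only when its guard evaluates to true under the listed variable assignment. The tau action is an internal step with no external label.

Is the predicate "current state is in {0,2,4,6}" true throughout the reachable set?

Allowed set {0,2,4,6}
R = {0,6}
  0: ok
  6: ok

Answer: INVARIANT HOLDS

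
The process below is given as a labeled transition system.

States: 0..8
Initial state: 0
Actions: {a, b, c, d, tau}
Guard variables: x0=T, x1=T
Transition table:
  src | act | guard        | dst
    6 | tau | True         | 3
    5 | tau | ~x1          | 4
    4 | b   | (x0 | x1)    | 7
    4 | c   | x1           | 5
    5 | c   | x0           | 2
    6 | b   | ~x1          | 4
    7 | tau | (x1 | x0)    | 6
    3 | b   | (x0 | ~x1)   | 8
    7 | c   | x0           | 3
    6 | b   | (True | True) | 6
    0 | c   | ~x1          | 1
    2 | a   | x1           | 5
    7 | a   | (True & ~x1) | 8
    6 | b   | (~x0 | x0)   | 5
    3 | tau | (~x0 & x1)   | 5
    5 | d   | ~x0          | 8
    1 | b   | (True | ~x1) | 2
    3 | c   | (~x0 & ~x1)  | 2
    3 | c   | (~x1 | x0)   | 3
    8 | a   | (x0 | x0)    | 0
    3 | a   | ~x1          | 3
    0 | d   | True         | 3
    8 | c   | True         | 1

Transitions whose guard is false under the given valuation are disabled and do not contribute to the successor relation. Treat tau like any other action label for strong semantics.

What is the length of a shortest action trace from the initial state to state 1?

Answer: 3

Working:
Breadth-first toward 1:
  L0 = {0}
  L1 = {3}
  L2 = {8}
  L3 = {1}
depth(1)=3, e.g. d·b·c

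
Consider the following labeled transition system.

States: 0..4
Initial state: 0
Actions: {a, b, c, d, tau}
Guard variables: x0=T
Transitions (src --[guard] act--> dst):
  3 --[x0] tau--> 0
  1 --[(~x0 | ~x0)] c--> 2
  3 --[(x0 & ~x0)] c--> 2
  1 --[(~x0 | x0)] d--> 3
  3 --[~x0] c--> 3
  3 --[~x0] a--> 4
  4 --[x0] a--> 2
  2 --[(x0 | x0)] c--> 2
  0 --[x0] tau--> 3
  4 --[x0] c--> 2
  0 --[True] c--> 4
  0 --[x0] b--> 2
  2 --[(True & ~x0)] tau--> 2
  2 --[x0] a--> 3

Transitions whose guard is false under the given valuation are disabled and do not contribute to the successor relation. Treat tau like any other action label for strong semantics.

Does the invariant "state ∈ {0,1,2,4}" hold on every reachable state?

Answer: INVARIANT VIOLATED at state 3

Analysis:
Safe = {0,1,2,4}
R = {0,2,3,4}
  0: ok
  2: ok
  3: ✗ unsafe
  4: ok
counterexample path to 3: tau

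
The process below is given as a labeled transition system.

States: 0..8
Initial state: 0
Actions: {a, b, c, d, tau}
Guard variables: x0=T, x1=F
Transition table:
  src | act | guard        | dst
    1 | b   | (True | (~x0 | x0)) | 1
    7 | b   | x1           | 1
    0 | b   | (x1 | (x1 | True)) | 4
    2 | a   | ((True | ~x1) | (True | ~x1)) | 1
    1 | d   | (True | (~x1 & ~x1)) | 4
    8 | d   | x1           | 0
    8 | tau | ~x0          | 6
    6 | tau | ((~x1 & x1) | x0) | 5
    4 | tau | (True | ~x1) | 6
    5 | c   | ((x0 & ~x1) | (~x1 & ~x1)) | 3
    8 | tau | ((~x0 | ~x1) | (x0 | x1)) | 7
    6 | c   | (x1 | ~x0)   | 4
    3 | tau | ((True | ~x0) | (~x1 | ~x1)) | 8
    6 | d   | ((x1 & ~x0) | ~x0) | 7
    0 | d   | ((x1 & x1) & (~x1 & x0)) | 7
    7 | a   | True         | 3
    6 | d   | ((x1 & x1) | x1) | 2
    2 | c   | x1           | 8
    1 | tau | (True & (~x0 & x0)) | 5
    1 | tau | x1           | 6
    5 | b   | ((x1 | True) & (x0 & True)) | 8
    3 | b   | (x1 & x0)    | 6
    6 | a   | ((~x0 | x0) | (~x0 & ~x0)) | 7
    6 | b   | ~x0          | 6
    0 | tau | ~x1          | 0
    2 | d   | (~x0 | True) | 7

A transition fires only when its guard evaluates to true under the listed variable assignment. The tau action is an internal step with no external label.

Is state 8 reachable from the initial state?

Answer: REACHABLE

Analysis:
14 transition(s) survive guard evaluation.
Layer 0: {0}
Layer 1: {4}  total {0,4}
Layer 2: {6}  total {0,4,6}
Layer 3: {5,7}  total {0,4,5,6,7}
Layer 4: {3,8}  total {0,3,4,5,6,7,8}
Reachable = {0,3,4,5,6,7,8}
Path to 8: b·tau·tau·b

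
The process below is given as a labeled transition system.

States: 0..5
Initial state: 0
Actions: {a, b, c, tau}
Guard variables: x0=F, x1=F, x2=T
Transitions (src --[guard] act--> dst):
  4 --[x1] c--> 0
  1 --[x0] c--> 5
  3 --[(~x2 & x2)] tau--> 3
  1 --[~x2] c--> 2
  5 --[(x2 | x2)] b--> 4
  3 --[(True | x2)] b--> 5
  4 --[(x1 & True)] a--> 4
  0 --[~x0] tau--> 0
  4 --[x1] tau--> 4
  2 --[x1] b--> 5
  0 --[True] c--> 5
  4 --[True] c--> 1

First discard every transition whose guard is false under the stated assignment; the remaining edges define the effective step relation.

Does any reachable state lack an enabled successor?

Answer: DEADLOCK at state 1

Working:
Reach set: {0,1,4,5}
  0: c→5  tau→0  [2 out]
  1: ∅  [no exit]
  4: c→1  [1 out]
  5: b→4  [1 out]
Path to 1: c·b·c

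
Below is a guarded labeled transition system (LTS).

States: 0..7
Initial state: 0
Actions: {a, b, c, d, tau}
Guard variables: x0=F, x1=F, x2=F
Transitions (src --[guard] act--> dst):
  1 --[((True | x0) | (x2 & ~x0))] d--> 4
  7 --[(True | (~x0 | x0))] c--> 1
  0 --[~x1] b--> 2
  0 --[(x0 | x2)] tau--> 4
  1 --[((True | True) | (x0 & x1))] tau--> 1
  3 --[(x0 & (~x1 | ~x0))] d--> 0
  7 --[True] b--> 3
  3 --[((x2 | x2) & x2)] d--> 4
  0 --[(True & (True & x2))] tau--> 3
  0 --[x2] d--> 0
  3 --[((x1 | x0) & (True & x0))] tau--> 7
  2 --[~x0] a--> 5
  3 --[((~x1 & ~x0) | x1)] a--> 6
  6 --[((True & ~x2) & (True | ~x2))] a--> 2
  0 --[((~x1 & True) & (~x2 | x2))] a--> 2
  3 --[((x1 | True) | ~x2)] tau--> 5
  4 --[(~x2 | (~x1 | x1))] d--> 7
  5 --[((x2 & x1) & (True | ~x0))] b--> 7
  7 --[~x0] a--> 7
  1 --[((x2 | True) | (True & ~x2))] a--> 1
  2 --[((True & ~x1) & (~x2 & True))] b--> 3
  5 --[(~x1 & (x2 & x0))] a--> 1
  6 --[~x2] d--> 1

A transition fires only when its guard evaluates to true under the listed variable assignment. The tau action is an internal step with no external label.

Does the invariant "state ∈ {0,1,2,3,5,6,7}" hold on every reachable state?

Answer: INVARIANT VIOLATED at state 4

Trace:
Inv-set: {0,1,2,3,5,6,7}
Reachable = {0,1,2,3,4,5,6,7}
  0: safe
  1: safe
  2: safe
  3: safe
  4: ✗ unsafe
  5: safe
  6: safe
  7: safe
counterexample path to 4: b·b·a·d·d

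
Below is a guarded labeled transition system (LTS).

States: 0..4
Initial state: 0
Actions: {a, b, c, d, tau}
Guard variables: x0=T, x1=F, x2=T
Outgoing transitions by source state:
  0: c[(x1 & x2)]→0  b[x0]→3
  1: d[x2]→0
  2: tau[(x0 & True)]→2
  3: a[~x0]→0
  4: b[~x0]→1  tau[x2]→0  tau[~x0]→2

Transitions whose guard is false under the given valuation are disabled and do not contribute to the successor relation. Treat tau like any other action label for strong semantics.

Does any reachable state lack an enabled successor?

R = {0,3}
  0: b→3  [1 exit(s)]
  3: ∅  [STUCK]
witness 3: b

Answer: DEADLOCK at state 3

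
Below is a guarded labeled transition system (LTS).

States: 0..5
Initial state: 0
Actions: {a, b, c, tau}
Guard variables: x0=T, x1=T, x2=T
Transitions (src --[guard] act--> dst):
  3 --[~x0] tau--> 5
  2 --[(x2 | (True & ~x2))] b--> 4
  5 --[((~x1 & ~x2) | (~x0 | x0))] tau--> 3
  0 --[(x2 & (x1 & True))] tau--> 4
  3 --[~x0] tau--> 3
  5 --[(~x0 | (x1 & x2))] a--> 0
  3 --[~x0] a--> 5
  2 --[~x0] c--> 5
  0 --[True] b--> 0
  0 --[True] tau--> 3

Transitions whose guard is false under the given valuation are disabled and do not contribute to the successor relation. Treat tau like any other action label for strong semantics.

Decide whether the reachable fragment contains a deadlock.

Answer: DEADLOCK at state 3

Working:
R = {0,3,4}
  0: b→0  tau→3  tau→4  [3 exit(s)]
  3: ∅  [deadlock]
  4: ∅  [deadlock]
trace reaching 3: tau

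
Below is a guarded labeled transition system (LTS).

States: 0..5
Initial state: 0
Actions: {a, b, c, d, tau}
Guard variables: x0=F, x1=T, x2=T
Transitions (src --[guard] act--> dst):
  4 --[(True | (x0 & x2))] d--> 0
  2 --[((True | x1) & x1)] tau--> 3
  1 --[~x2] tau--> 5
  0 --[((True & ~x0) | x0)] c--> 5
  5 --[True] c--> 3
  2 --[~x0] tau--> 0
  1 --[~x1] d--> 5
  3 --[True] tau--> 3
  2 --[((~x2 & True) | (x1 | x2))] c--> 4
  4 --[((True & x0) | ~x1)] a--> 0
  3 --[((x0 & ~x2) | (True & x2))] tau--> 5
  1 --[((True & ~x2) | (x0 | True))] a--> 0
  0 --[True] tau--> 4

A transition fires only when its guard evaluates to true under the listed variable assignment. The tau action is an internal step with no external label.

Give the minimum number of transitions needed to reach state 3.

Layered search for 3:
  depth 0: {0}
  depth 1: {4,5}
  depth 2: {3}
3 enters at depth 2; path c·c

Answer: 2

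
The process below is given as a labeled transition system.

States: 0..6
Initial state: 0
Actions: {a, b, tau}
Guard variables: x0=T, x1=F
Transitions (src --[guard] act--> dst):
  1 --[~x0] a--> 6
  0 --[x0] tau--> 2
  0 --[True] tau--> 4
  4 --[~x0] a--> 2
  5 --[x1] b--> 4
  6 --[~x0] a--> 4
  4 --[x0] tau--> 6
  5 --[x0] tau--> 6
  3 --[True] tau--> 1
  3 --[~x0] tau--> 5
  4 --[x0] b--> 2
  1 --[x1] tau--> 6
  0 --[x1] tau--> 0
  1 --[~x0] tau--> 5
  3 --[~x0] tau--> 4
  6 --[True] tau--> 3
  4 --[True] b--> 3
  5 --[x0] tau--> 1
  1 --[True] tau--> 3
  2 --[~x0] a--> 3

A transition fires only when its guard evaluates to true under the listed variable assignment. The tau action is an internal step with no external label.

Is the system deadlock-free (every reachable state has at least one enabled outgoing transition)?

Reachable = {0,1,2,3,4,6}
  0: tau→2  tau→4  [2 out]
  1: tau→3  [1 out]
  2: ∅  [no exit]
  3: tau→1  [1 out]
  4: b→2  b→3  tau→6  [3 out]
  6: tau→3  [1 out]
witness 2: tau

Answer: DEADLOCK at state 2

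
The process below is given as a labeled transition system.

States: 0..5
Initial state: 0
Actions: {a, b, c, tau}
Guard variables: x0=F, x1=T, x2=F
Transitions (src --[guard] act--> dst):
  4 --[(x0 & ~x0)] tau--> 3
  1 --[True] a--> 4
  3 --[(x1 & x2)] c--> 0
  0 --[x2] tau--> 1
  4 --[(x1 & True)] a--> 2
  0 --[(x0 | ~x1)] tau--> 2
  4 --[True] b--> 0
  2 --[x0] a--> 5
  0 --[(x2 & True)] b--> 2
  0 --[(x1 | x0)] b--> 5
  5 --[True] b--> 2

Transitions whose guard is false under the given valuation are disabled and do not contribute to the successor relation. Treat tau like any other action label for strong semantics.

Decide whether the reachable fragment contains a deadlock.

R = {0,2,5}
  0: b→5  [deg 1]
  2: ∅  [deadlock]
  5: b→2  [deg 1]
witness 2: b·b

Answer: DEADLOCK at state 2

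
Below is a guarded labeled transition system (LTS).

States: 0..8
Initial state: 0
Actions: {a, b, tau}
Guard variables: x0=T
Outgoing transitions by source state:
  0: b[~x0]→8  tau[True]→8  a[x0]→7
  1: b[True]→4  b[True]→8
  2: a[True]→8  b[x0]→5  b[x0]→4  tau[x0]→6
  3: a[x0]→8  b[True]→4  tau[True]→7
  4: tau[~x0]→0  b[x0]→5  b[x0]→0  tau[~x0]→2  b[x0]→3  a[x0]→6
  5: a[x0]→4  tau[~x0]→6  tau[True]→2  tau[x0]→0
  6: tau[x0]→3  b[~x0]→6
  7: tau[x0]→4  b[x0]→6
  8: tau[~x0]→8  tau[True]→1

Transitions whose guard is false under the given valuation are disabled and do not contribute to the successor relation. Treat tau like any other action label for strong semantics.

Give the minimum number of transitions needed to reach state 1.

Answer: 2

Trace:
BFS to 1:
  Layer 0: {0}
  Layer 1: {7,8}
  Layer 2: {1,4,6}
first hit 1 at d=2 via tau·tau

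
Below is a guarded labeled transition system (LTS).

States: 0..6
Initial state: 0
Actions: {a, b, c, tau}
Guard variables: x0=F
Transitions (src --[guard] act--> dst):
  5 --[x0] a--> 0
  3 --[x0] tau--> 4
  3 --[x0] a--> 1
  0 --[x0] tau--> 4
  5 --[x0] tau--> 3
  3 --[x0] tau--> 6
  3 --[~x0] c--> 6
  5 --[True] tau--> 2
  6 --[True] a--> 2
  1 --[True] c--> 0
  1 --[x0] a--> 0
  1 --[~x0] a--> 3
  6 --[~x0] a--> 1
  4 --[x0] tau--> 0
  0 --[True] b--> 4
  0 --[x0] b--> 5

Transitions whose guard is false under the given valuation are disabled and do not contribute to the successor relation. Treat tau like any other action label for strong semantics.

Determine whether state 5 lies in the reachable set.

Answer: UNREACHABLE

Working:
After dropping false guards: 7 live edges.
Layer 0: {0}
Layer 1: {4}  total {0,4}
Reachable = {0,4}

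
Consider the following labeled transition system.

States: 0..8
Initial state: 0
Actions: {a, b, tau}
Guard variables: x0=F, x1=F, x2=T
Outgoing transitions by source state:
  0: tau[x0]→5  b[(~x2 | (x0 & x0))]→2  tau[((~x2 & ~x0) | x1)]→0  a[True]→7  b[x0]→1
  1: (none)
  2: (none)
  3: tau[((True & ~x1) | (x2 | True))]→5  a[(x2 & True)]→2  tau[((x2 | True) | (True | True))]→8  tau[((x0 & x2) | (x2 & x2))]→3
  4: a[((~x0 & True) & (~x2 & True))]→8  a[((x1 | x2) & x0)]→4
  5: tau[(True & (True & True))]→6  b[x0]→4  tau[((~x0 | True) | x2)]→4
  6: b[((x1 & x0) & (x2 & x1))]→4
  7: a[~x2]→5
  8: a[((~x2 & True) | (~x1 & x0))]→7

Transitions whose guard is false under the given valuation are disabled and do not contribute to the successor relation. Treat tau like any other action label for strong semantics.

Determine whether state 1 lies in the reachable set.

After dropping false guards: 7 live edges.
Layer 0: {0}
Layer 1: {7}  now seen {0,7}
Reachable = {0,7}

Answer: UNREACHABLE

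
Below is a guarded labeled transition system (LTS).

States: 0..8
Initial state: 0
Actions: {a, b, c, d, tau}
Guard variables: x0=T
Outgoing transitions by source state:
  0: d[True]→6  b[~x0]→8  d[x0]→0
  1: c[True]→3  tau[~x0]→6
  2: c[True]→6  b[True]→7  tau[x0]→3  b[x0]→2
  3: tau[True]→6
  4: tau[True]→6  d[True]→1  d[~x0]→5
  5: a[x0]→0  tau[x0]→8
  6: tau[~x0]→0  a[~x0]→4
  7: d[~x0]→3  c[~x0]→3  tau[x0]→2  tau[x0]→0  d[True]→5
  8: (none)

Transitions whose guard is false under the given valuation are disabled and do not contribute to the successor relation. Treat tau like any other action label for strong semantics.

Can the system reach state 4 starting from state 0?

Answer: UNREACHABLE

Analysis:
15 transition(s) survive guard evaluation.
depth 0: {0}
depth 1: {6}  cumulative {0,6}
Reach set: {0,6}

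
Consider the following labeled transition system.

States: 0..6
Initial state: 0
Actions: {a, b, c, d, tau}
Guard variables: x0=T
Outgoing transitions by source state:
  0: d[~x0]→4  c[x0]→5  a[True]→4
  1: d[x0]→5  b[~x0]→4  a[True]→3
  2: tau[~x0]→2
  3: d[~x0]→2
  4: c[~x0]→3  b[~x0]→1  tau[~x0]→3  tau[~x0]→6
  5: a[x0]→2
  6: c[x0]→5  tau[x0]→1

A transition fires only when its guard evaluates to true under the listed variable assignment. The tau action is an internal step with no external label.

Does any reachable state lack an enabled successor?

R = {0,2,4,5}
  0: a→4  c→5  [deg 2]
  2: ∅  [STUCK]
  4: ∅  [STUCK]
  5: a→2  [deg 1]
trace reaching 2: c·a

Answer: DEADLOCK at state 2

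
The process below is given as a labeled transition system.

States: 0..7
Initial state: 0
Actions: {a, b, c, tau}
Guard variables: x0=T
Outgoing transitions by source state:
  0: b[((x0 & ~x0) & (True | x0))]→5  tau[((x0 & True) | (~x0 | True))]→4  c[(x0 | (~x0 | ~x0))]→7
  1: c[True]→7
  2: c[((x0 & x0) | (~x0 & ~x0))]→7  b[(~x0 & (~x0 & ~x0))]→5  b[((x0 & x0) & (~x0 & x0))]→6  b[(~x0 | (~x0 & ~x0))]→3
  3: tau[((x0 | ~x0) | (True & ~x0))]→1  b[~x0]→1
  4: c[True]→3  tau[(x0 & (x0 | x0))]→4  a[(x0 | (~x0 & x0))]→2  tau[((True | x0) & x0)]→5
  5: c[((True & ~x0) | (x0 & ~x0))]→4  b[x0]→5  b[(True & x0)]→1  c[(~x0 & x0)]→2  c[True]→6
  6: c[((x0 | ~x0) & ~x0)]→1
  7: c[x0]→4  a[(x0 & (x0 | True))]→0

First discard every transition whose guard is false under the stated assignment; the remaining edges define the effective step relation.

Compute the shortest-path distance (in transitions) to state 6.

Answer: 3

Trace:
Breadth-first toward 6:
  Layer 0: {0}
  Layer 1: {4,7}
  Layer 2: {2,3,5}
  Layer 3: {1,6}
depth(6)=3, e.g. tau·tau·c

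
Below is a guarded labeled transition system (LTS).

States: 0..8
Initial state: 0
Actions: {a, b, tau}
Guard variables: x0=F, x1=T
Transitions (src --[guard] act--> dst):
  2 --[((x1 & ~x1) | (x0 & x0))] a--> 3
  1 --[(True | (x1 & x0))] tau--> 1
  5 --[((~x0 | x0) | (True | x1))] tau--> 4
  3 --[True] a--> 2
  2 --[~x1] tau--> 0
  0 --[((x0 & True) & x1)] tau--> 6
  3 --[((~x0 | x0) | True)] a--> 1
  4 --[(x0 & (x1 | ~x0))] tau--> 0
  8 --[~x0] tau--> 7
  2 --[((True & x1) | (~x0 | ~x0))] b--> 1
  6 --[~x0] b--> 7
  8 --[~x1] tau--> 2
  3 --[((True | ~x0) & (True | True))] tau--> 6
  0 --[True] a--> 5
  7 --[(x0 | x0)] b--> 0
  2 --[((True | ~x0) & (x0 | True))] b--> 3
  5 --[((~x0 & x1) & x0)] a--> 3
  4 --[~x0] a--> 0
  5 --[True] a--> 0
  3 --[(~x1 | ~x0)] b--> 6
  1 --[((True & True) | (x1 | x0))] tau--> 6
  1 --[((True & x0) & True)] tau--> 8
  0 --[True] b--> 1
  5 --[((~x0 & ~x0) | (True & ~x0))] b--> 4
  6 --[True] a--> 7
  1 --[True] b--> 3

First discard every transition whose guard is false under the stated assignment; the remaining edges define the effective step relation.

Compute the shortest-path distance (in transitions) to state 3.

Answer: 2

Trace:
Layered search for 3:
  L0 = {0}
  L1 = {1,5}
  L2 = {3,4,6}
depth(3)=2, e.g. b·b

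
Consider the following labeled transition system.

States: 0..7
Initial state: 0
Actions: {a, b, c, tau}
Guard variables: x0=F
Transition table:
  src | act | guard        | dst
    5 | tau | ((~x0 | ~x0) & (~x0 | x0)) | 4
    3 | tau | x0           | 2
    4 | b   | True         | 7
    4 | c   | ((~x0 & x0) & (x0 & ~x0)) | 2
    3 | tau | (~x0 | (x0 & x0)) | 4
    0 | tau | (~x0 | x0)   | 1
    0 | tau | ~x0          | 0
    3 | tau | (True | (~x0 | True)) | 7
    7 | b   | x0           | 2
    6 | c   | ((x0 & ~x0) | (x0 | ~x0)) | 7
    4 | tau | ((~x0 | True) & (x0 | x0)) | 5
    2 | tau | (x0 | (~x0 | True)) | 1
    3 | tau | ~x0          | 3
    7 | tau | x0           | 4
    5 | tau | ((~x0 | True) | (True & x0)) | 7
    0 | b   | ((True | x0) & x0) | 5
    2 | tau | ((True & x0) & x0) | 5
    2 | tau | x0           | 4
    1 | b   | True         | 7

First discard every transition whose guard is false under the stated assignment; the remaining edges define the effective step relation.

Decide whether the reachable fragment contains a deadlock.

R = {0,1,7}
  0: tau→0  tau→1  [2 exit(s)]
  1: b→7  [1 exit(s)]
  7: ∅  [no exit]
witness 7: tau·b

Answer: DEADLOCK at state 7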